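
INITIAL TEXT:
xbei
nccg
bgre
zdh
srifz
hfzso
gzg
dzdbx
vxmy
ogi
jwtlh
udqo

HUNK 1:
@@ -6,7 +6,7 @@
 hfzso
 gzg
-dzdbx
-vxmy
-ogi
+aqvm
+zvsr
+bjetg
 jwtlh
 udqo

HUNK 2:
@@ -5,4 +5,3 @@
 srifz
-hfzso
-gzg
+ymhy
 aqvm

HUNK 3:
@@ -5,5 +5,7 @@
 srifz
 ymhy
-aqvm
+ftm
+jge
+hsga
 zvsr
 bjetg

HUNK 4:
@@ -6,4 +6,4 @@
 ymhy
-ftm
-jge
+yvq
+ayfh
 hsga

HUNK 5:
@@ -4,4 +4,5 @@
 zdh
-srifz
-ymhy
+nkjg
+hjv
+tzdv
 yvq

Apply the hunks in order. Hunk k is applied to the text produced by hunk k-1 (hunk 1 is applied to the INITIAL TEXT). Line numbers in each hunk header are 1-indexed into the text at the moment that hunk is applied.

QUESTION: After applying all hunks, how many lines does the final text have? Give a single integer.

Hunk 1: at line 6 remove [dzdbx,vxmy,ogi] add [aqvm,zvsr,bjetg] -> 12 lines: xbei nccg bgre zdh srifz hfzso gzg aqvm zvsr bjetg jwtlh udqo
Hunk 2: at line 5 remove [hfzso,gzg] add [ymhy] -> 11 lines: xbei nccg bgre zdh srifz ymhy aqvm zvsr bjetg jwtlh udqo
Hunk 3: at line 5 remove [aqvm] add [ftm,jge,hsga] -> 13 lines: xbei nccg bgre zdh srifz ymhy ftm jge hsga zvsr bjetg jwtlh udqo
Hunk 4: at line 6 remove [ftm,jge] add [yvq,ayfh] -> 13 lines: xbei nccg bgre zdh srifz ymhy yvq ayfh hsga zvsr bjetg jwtlh udqo
Hunk 5: at line 4 remove [srifz,ymhy] add [nkjg,hjv,tzdv] -> 14 lines: xbei nccg bgre zdh nkjg hjv tzdv yvq ayfh hsga zvsr bjetg jwtlh udqo
Final line count: 14

Answer: 14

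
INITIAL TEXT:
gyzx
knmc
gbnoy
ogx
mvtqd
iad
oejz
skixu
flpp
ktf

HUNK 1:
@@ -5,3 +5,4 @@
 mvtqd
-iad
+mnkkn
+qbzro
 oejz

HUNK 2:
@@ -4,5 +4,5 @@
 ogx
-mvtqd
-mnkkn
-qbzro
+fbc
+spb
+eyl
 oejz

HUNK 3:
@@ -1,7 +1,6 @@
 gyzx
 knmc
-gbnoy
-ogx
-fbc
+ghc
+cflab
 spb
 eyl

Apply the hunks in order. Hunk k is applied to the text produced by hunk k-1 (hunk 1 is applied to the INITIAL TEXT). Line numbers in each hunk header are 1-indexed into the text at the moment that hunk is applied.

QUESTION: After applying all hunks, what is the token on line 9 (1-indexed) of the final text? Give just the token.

Answer: flpp

Derivation:
Hunk 1: at line 5 remove [iad] add [mnkkn,qbzro] -> 11 lines: gyzx knmc gbnoy ogx mvtqd mnkkn qbzro oejz skixu flpp ktf
Hunk 2: at line 4 remove [mvtqd,mnkkn,qbzro] add [fbc,spb,eyl] -> 11 lines: gyzx knmc gbnoy ogx fbc spb eyl oejz skixu flpp ktf
Hunk 3: at line 1 remove [gbnoy,ogx,fbc] add [ghc,cflab] -> 10 lines: gyzx knmc ghc cflab spb eyl oejz skixu flpp ktf
Final line 9: flpp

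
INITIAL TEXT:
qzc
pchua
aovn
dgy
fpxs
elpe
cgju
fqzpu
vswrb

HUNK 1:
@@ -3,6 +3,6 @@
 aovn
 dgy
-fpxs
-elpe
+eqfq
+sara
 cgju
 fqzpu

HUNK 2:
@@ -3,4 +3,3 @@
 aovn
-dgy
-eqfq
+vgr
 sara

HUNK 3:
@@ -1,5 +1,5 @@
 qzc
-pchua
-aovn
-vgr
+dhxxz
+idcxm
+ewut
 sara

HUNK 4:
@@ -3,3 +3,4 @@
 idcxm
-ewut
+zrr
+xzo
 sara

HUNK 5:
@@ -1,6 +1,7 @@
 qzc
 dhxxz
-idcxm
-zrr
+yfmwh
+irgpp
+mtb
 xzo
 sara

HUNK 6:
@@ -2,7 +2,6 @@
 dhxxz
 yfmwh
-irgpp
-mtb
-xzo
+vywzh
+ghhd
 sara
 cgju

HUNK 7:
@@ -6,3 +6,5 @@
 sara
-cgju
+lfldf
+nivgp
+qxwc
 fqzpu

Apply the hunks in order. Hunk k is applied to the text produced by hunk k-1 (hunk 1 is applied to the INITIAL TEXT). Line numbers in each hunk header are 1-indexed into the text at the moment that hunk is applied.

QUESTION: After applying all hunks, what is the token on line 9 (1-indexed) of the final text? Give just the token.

Answer: qxwc

Derivation:
Hunk 1: at line 3 remove [fpxs,elpe] add [eqfq,sara] -> 9 lines: qzc pchua aovn dgy eqfq sara cgju fqzpu vswrb
Hunk 2: at line 3 remove [dgy,eqfq] add [vgr] -> 8 lines: qzc pchua aovn vgr sara cgju fqzpu vswrb
Hunk 3: at line 1 remove [pchua,aovn,vgr] add [dhxxz,idcxm,ewut] -> 8 lines: qzc dhxxz idcxm ewut sara cgju fqzpu vswrb
Hunk 4: at line 3 remove [ewut] add [zrr,xzo] -> 9 lines: qzc dhxxz idcxm zrr xzo sara cgju fqzpu vswrb
Hunk 5: at line 1 remove [idcxm,zrr] add [yfmwh,irgpp,mtb] -> 10 lines: qzc dhxxz yfmwh irgpp mtb xzo sara cgju fqzpu vswrb
Hunk 6: at line 2 remove [irgpp,mtb,xzo] add [vywzh,ghhd] -> 9 lines: qzc dhxxz yfmwh vywzh ghhd sara cgju fqzpu vswrb
Hunk 7: at line 6 remove [cgju] add [lfldf,nivgp,qxwc] -> 11 lines: qzc dhxxz yfmwh vywzh ghhd sara lfldf nivgp qxwc fqzpu vswrb
Final line 9: qxwc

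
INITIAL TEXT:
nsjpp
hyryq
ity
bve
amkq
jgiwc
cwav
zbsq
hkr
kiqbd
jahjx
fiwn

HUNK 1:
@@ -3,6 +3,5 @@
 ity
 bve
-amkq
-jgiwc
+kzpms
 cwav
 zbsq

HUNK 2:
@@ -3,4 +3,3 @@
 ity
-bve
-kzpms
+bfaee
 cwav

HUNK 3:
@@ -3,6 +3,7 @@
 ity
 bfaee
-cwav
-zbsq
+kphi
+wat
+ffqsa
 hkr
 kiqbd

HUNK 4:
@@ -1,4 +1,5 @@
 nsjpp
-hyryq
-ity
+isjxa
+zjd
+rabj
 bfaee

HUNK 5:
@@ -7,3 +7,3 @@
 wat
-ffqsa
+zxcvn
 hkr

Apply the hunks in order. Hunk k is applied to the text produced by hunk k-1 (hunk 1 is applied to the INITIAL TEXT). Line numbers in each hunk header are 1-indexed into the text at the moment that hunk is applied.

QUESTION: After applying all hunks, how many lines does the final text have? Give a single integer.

Answer: 12

Derivation:
Hunk 1: at line 3 remove [amkq,jgiwc] add [kzpms] -> 11 lines: nsjpp hyryq ity bve kzpms cwav zbsq hkr kiqbd jahjx fiwn
Hunk 2: at line 3 remove [bve,kzpms] add [bfaee] -> 10 lines: nsjpp hyryq ity bfaee cwav zbsq hkr kiqbd jahjx fiwn
Hunk 3: at line 3 remove [cwav,zbsq] add [kphi,wat,ffqsa] -> 11 lines: nsjpp hyryq ity bfaee kphi wat ffqsa hkr kiqbd jahjx fiwn
Hunk 4: at line 1 remove [hyryq,ity] add [isjxa,zjd,rabj] -> 12 lines: nsjpp isjxa zjd rabj bfaee kphi wat ffqsa hkr kiqbd jahjx fiwn
Hunk 5: at line 7 remove [ffqsa] add [zxcvn] -> 12 lines: nsjpp isjxa zjd rabj bfaee kphi wat zxcvn hkr kiqbd jahjx fiwn
Final line count: 12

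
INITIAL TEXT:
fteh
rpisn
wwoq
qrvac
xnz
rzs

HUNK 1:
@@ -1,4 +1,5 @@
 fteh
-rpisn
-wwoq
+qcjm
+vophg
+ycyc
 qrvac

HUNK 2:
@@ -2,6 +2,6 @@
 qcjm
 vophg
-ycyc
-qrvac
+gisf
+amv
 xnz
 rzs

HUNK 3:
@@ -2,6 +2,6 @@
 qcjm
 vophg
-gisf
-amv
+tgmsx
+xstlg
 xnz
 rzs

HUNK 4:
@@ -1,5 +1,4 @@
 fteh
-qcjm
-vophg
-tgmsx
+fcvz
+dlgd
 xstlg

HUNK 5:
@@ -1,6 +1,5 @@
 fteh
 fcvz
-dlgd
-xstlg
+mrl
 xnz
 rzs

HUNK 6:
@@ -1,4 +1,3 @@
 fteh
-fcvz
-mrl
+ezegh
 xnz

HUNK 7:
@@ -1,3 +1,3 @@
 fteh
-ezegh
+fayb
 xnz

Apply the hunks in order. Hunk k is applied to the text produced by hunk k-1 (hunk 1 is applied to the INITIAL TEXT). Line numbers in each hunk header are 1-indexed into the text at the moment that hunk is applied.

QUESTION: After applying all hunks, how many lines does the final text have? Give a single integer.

Hunk 1: at line 1 remove [rpisn,wwoq] add [qcjm,vophg,ycyc] -> 7 lines: fteh qcjm vophg ycyc qrvac xnz rzs
Hunk 2: at line 2 remove [ycyc,qrvac] add [gisf,amv] -> 7 lines: fteh qcjm vophg gisf amv xnz rzs
Hunk 3: at line 2 remove [gisf,amv] add [tgmsx,xstlg] -> 7 lines: fteh qcjm vophg tgmsx xstlg xnz rzs
Hunk 4: at line 1 remove [qcjm,vophg,tgmsx] add [fcvz,dlgd] -> 6 lines: fteh fcvz dlgd xstlg xnz rzs
Hunk 5: at line 1 remove [dlgd,xstlg] add [mrl] -> 5 lines: fteh fcvz mrl xnz rzs
Hunk 6: at line 1 remove [fcvz,mrl] add [ezegh] -> 4 lines: fteh ezegh xnz rzs
Hunk 7: at line 1 remove [ezegh] add [fayb] -> 4 lines: fteh fayb xnz rzs
Final line count: 4

Answer: 4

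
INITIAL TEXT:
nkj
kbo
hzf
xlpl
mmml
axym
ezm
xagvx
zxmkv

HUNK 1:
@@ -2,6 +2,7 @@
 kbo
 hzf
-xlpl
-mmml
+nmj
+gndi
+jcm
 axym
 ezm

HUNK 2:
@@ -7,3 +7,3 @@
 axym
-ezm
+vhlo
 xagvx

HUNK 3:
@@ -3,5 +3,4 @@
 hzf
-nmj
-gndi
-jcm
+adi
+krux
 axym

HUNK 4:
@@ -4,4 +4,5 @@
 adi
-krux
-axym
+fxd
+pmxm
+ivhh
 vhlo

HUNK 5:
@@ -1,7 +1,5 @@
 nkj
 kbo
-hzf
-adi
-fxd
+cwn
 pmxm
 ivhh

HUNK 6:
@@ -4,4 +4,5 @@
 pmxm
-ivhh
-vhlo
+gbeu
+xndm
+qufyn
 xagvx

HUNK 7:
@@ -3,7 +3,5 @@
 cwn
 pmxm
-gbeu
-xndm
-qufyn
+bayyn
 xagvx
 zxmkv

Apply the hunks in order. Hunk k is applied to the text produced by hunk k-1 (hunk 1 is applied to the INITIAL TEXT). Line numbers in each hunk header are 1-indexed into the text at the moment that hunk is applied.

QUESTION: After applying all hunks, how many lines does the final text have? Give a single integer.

Hunk 1: at line 2 remove [xlpl,mmml] add [nmj,gndi,jcm] -> 10 lines: nkj kbo hzf nmj gndi jcm axym ezm xagvx zxmkv
Hunk 2: at line 7 remove [ezm] add [vhlo] -> 10 lines: nkj kbo hzf nmj gndi jcm axym vhlo xagvx zxmkv
Hunk 3: at line 3 remove [nmj,gndi,jcm] add [adi,krux] -> 9 lines: nkj kbo hzf adi krux axym vhlo xagvx zxmkv
Hunk 4: at line 4 remove [krux,axym] add [fxd,pmxm,ivhh] -> 10 lines: nkj kbo hzf adi fxd pmxm ivhh vhlo xagvx zxmkv
Hunk 5: at line 1 remove [hzf,adi,fxd] add [cwn] -> 8 lines: nkj kbo cwn pmxm ivhh vhlo xagvx zxmkv
Hunk 6: at line 4 remove [ivhh,vhlo] add [gbeu,xndm,qufyn] -> 9 lines: nkj kbo cwn pmxm gbeu xndm qufyn xagvx zxmkv
Hunk 7: at line 3 remove [gbeu,xndm,qufyn] add [bayyn] -> 7 lines: nkj kbo cwn pmxm bayyn xagvx zxmkv
Final line count: 7

Answer: 7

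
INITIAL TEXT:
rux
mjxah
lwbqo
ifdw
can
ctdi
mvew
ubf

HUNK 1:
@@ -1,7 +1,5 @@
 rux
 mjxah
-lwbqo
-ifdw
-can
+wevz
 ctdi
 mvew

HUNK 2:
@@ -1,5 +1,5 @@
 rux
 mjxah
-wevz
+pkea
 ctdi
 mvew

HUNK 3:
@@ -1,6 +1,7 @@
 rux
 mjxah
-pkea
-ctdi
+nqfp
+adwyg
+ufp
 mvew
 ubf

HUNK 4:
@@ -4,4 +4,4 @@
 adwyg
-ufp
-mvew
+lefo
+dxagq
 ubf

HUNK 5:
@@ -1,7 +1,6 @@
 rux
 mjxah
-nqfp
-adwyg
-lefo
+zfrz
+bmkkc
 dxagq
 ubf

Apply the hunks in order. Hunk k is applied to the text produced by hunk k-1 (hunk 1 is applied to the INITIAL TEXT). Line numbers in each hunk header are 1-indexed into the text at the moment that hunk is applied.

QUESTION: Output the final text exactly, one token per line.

Hunk 1: at line 1 remove [lwbqo,ifdw,can] add [wevz] -> 6 lines: rux mjxah wevz ctdi mvew ubf
Hunk 2: at line 1 remove [wevz] add [pkea] -> 6 lines: rux mjxah pkea ctdi mvew ubf
Hunk 3: at line 1 remove [pkea,ctdi] add [nqfp,adwyg,ufp] -> 7 lines: rux mjxah nqfp adwyg ufp mvew ubf
Hunk 4: at line 4 remove [ufp,mvew] add [lefo,dxagq] -> 7 lines: rux mjxah nqfp adwyg lefo dxagq ubf
Hunk 5: at line 1 remove [nqfp,adwyg,lefo] add [zfrz,bmkkc] -> 6 lines: rux mjxah zfrz bmkkc dxagq ubf

Answer: rux
mjxah
zfrz
bmkkc
dxagq
ubf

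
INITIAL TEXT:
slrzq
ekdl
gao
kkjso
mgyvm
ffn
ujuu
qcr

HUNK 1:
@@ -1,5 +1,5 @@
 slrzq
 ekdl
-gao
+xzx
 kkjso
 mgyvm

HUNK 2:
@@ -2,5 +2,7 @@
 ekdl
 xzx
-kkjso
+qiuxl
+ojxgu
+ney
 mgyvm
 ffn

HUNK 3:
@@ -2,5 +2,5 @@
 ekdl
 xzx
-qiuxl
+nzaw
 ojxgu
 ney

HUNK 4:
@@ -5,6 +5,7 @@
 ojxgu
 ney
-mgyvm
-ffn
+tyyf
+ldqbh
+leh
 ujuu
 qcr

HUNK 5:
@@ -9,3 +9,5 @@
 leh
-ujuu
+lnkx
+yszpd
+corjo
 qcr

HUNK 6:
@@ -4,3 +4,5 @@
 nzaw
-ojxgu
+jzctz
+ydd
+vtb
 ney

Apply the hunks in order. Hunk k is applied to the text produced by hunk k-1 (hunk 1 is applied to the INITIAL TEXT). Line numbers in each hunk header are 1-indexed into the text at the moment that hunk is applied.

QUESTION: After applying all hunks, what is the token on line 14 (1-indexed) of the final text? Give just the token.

Hunk 1: at line 1 remove [gao] add [xzx] -> 8 lines: slrzq ekdl xzx kkjso mgyvm ffn ujuu qcr
Hunk 2: at line 2 remove [kkjso] add [qiuxl,ojxgu,ney] -> 10 lines: slrzq ekdl xzx qiuxl ojxgu ney mgyvm ffn ujuu qcr
Hunk 3: at line 2 remove [qiuxl] add [nzaw] -> 10 lines: slrzq ekdl xzx nzaw ojxgu ney mgyvm ffn ujuu qcr
Hunk 4: at line 5 remove [mgyvm,ffn] add [tyyf,ldqbh,leh] -> 11 lines: slrzq ekdl xzx nzaw ojxgu ney tyyf ldqbh leh ujuu qcr
Hunk 5: at line 9 remove [ujuu] add [lnkx,yszpd,corjo] -> 13 lines: slrzq ekdl xzx nzaw ojxgu ney tyyf ldqbh leh lnkx yszpd corjo qcr
Hunk 6: at line 4 remove [ojxgu] add [jzctz,ydd,vtb] -> 15 lines: slrzq ekdl xzx nzaw jzctz ydd vtb ney tyyf ldqbh leh lnkx yszpd corjo qcr
Final line 14: corjo

Answer: corjo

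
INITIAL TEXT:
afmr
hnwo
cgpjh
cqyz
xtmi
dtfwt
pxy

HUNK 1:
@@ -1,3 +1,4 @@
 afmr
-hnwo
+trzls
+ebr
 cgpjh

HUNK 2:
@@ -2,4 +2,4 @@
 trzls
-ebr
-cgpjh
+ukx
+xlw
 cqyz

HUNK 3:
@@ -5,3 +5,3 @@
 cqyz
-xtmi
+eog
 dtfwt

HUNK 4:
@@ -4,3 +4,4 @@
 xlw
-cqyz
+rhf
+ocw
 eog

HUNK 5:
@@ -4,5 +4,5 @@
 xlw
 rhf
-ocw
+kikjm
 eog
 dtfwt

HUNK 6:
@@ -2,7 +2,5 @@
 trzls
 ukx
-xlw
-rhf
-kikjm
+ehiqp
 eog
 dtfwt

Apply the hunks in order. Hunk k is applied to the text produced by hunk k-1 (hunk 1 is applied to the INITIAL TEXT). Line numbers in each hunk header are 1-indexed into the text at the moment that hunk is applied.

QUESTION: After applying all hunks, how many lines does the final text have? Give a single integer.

Hunk 1: at line 1 remove [hnwo] add [trzls,ebr] -> 8 lines: afmr trzls ebr cgpjh cqyz xtmi dtfwt pxy
Hunk 2: at line 2 remove [ebr,cgpjh] add [ukx,xlw] -> 8 lines: afmr trzls ukx xlw cqyz xtmi dtfwt pxy
Hunk 3: at line 5 remove [xtmi] add [eog] -> 8 lines: afmr trzls ukx xlw cqyz eog dtfwt pxy
Hunk 4: at line 4 remove [cqyz] add [rhf,ocw] -> 9 lines: afmr trzls ukx xlw rhf ocw eog dtfwt pxy
Hunk 5: at line 4 remove [ocw] add [kikjm] -> 9 lines: afmr trzls ukx xlw rhf kikjm eog dtfwt pxy
Hunk 6: at line 2 remove [xlw,rhf,kikjm] add [ehiqp] -> 7 lines: afmr trzls ukx ehiqp eog dtfwt pxy
Final line count: 7

Answer: 7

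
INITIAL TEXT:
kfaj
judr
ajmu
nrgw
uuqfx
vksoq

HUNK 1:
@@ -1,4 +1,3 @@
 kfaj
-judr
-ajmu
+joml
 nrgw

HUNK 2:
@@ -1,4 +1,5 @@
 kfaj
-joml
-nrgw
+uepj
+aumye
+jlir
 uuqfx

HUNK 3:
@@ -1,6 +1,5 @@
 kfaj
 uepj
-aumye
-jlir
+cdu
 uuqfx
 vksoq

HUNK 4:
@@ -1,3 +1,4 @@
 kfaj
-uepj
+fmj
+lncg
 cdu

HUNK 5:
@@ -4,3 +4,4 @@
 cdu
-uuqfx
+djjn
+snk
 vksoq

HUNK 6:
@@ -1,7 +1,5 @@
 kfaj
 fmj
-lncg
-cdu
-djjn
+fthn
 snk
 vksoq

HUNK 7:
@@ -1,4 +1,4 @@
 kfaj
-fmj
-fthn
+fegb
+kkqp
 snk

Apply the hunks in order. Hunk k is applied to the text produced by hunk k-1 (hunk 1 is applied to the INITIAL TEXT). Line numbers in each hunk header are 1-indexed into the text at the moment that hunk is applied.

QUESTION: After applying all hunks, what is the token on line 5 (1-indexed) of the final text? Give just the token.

Answer: vksoq

Derivation:
Hunk 1: at line 1 remove [judr,ajmu] add [joml] -> 5 lines: kfaj joml nrgw uuqfx vksoq
Hunk 2: at line 1 remove [joml,nrgw] add [uepj,aumye,jlir] -> 6 lines: kfaj uepj aumye jlir uuqfx vksoq
Hunk 3: at line 1 remove [aumye,jlir] add [cdu] -> 5 lines: kfaj uepj cdu uuqfx vksoq
Hunk 4: at line 1 remove [uepj] add [fmj,lncg] -> 6 lines: kfaj fmj lncg cdu uuqfx vksoq
Hunk 5: at line 4 remove [uuqfx] add [djjn,snk] -> 7 lines: kfaj fmj lncg cdu djjn snk vksoq
Hunk 6: at line 1 remove [lncg,cdu,djjn] add [fthn] -> 5 lines: kfaj fmj fthn snk vksoq
Hunk 7: at line 1 remove [fmj,fthn] add [fegb,kkqp] -> 5 lines: kfaj fegb kkqp snk vksoq
Final line 5: vksoq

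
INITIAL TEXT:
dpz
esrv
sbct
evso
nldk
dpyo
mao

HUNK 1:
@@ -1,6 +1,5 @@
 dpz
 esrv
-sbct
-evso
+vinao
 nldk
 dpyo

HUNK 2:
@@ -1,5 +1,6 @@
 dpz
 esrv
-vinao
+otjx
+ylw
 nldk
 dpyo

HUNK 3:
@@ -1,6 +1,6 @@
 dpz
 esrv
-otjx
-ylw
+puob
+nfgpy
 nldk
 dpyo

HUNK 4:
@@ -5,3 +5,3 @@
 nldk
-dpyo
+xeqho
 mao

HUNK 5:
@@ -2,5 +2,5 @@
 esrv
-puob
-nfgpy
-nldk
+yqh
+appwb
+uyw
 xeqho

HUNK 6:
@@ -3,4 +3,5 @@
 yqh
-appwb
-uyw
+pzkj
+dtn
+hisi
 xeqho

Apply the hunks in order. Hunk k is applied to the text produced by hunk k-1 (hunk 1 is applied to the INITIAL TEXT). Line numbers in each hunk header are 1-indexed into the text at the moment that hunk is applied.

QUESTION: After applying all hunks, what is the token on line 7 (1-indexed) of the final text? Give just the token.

Hunk 1: at line 1 remove [sbct,evso] add [vinao] -> 6 lines: dpz esrv vinao nldk dpyo mao
Hunk 2: at line 1 remove [vinao] add [otjx,ylw] -> 7 lines: dpz esrv otjx ylw nldk dpyo mao
Hunk 3: at line 1 remove [otjx,ylw] add [puob,nfgpy] -> 7 lines: dpz esrv puob nfgpy nldk dpyo mao
Hunk 4: at line 5 remove [dpyo] add [xeqho] -> 7 lines: dpz esrv puob nfgpy nldk xeqho mao
Hunk 5: at line 2 remove [puob,nfgpy,nldk] add [yqh,appwb,uyw] -> 7 lines: dpz esrv yqh appwb uyw xeqho mao
Hunk 6: at line 3 remove [appwb,uyw] add [pzkj,dtn,hisi] -> 8 lines: dpz esrv yqh pzkj dtn hisi xeqho mao
Final line 7: xeqho

Answer: xeqho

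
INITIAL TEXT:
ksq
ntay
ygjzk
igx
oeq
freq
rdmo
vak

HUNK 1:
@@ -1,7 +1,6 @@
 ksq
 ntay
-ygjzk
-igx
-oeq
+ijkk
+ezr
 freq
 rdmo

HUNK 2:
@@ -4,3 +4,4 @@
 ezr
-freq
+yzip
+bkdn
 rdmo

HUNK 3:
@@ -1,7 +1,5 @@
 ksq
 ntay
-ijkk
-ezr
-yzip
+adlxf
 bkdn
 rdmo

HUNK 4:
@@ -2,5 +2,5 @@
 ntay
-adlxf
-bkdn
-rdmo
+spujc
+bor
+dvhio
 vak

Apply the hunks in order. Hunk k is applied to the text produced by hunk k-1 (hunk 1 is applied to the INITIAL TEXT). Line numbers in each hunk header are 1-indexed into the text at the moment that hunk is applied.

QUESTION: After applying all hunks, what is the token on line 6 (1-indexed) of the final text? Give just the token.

Hunk 1: at line 1 remove [ygjzk,igx,oeq] add [ijkk,ezr] -> 7 lines: ksq ntay ijkk ezr freq rdmo vak
Hunk 2: at line 4 remove [freq] add [yzip,bkdn] -> 8 lines: ksq ntay ijkk ezr yzip bkdn rdmo vak
Hunk 3: at line 1 remove [ijkk,ezr,yzip] add [adlxf] -> 6 lines: ksq ntay adlxf bkdn rdmo vak
Hunk 4: at line 2 remove [adlxf,bkdn,rdmo] add [spujc,bor,dvhio] -> 6 lines: ksq ntay spujc bor dvhio vak
Final line 6: vak

Answer: vak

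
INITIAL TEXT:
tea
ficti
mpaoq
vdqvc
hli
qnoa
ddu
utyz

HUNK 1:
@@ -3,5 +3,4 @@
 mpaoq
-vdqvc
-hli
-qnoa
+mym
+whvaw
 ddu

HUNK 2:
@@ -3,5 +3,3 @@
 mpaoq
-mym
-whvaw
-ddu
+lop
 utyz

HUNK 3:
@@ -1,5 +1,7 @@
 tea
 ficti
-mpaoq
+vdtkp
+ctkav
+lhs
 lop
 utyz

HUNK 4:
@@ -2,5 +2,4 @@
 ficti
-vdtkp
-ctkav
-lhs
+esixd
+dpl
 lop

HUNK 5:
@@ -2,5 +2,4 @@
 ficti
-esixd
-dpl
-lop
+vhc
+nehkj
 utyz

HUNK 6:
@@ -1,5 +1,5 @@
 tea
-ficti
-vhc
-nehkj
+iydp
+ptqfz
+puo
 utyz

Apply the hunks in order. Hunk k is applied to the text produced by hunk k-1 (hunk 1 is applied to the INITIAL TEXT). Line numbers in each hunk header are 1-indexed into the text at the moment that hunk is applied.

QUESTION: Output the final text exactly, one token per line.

Answer: tea
iydp
ptqfz
puo
utyz

Derivation:
Hunk 1: at line 3 remove [vdqvc,hli,qnoa] add [mym,whvaw] -> 7 lines: tea ficti mpaoq mym whvaw ddu utyz
Hunk 2: at line 3 remove [mym,whvaw,ddu] add [lop] -> 5 lines: tea ficti mpaoq lop utyz
Hunk 3: at line 1 remove [mpaoq] add [vdtkp,ctkav,lhs] -> 7 lines: tea ficti vdtkp ctkav lhs lop utyz
Hunk 4: at line 2 remove [vdtkp,ctkav,lhs] add [esixd,dpl] -> 6 lines: tea ficti esixd dpl lop utyz
Hunk 5: at line 2 remove [esixd,dpl,lop] add [vhc,nehkj] -> 5 lines: tea ficti vhc nehkj utyz
Hunk 6: at line 1 remove [ficti,vhc,nehkj] add [iydp,ptqfz,puo] -> 5 lines: tea iydp ptqfz puo utyz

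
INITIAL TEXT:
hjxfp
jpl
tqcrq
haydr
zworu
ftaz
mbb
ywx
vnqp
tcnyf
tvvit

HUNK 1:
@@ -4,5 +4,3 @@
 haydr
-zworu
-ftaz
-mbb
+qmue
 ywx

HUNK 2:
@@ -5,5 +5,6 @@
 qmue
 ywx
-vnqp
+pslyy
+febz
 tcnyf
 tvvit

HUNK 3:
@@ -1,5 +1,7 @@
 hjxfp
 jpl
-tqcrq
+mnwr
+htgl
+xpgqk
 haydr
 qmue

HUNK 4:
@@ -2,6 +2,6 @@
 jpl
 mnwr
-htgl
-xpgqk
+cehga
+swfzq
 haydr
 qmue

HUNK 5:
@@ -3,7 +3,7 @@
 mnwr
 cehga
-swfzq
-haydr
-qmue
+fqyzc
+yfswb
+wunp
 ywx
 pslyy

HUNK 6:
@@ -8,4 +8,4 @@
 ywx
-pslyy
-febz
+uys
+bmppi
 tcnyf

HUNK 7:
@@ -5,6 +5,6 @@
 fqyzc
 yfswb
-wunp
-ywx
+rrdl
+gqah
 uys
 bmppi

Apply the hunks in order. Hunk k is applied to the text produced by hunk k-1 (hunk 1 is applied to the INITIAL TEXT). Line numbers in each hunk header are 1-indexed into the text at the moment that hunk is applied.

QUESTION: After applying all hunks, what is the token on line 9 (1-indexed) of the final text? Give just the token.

Answer: uys

Derivation:
Hunk 1: at line 4 remove [zworu,ftaz,mbb] add [qmue] -> 9 lines: hjxfp jpl tqcrq haydr qmue ywx vnqp tcnyf tvvit
Hunk 2: at line 5 remove [vnqp] add [pslyy,febz] -> 10 lines: hjxfp jpl tqcrq haydr qmue ywx pslyy febz tcnyf tvvit
Hunk 3: at line 1 remove [tqcrq] add [mnwr,htgl,xpgqk] -> 12 lines: hjxfp jpl mnwr htgl xpgqk haydr qmue ywx pslyy febz tcnyf tvvit
Hunk 4: at line 2 remove [htgl,xpgqk] add [cehga,swfzq] -> 12 lines: hjxfp jpl mnwr cehga swfzq haydr qmue ywx pslyy febz tcnyf tvvit
Hunk 5: at line 3 remove [swfzq,haydr,qmue] add [fqyzc,yfswb,wunp] -> 12 lines: hjxfp jpl mnwr cehga fqyzc yfswb wunp ywx pslyy febz tcnyf tvvit
Hunk 6: at line 8 remove [pslyy,febz] add [uys,bmppi] -> 12 lines: hjxfp jpl mnwr cehga fqyzc yfswb wunp ywx uys bmppi tcnyf tvvit
Hunk 7: at line 5 remove [wunp,ywx] add [rrdl,gqah] -> 12 lines: hjxfp jpl mnwr cehga fqyzc yfswb rrdl gqah uys bmppi tcnyf tvvit
Final line 9: uys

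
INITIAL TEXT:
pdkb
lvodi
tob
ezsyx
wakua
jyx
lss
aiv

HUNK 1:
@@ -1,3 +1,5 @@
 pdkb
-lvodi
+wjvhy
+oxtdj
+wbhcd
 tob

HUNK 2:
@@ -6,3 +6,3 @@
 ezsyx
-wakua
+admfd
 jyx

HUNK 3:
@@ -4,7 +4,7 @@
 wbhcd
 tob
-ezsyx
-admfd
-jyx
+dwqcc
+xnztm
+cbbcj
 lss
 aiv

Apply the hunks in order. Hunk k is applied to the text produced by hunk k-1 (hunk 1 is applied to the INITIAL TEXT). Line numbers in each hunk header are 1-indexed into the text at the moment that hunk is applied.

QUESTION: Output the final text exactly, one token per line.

Hunk 1: at line 1 remove [lvodi] add [wjvhy,oxtdj,wbhcd] -> 10 lines: pdkb wjvhy oxtdj wbhcd tob ezsyx wakua jyx lss aiv
Hunk 2: at line 6 remove [wakua] add [admfd] -> 10 lines: pdkb wjvhy oxtdj wbhcd tob ezsyx admfd jyx lss aiv
Hunk 3: at line 4 remove [ezsyx,admfd,jyx] add [dwqcc,xnztm,cbbcj] -> 10 lines: pdkb wjvhy oxtdj wbhcd tob dwqcc xnztm cbbcj lss aiv

Answer: pdkb
wjvhy
oxtdj
wbhcd
tob
dwqcc
xnztm
cbbcj
lss
aiv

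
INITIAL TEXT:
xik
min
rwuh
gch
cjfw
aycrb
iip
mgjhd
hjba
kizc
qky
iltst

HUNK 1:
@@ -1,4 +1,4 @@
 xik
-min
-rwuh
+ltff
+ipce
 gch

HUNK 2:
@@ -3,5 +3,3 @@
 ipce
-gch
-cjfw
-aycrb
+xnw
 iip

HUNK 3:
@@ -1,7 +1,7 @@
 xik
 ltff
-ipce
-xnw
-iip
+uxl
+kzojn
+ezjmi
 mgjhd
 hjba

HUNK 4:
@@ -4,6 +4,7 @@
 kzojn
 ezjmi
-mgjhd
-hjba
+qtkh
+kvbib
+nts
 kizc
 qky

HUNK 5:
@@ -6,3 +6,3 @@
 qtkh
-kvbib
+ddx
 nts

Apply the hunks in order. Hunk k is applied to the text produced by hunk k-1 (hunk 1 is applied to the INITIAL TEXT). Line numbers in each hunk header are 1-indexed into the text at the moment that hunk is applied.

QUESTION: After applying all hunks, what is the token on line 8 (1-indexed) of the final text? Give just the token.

Hunk 1: at line 1 remove [min,rwuh] add [ltff,ipce] -> 12 lines: xik ltff ipce gch cjfw aycrb iip mgjhd hjba kizc qky iltst
Hunk 2: at line 3 remove [gch,cjfw,aycrb] add [xnw] -> 10 lines: xik ltff ipce xnw iip mgjhd hjba kizc qky iltst
Hunk 3: at line 1 remove [ipce,xnw,iip] add [uxl,kzojn,ezjmi] -> 10 lines: xik ltff uxl kzojn ezjmi mgjhd hjba kizc qky iltst
Hunk 4: at line 4 remove [mgjhd,hjba] add [qtkh,kvbib,nts] -> 11 lines: xik ltff uxl kzojn ezjmi qtkh kvbib nts kizc qky iltst
Hunk 5: at line 6 remove [kvbib] add [ddx] -> 11 lines: xik ltff uxl kzojn ezjmi qtkh ddx nts kizc qky iltst
Final line 8: nts

Answer: nts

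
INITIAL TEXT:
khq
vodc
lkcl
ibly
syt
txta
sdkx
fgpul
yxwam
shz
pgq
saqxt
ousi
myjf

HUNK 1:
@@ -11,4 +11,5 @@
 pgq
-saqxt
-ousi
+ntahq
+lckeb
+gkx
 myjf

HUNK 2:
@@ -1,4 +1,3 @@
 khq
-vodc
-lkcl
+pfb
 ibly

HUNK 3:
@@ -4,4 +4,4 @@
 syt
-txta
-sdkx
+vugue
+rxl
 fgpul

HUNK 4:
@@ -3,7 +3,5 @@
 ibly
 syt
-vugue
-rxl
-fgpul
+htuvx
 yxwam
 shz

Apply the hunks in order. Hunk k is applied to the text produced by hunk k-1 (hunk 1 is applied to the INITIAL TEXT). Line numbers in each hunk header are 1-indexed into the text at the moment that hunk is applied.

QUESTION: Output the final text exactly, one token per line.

Hunk 1: at line 11 remove [saqxt,ousi] add [ntahq,lckeb,gkx] -> 15 lines: khq vodc lkcl ibly syt txta sdkx fgpul yxwam shz pgq ntahq lckeb gkx myjf
Hunk 2: at line 1 remove [vodc,lkcl] add [pfb] -> 14 lines: khq pfb ibly syt txta sdkx fgpul yxwam shz pgq ntahq lckeb gkx myjf
Hunk 3: at line 4 remove [txta,sdkx] add [vugue,rxl] -> 14 lines: khq pfb ibly syt vugue rxl fgpul yxwam shz pgq ntahq lckeb gkx myjf
Hunk 4: at line 3 remove [vugue,rxl,fgpul] add [htuvx] -> 12 lines: khq pfb ibly syt htuvx yxwam shz pgq ntahq lckeb gkx myjf

Answer: khq
pfb
ibly
syt
htuvx
yxwam
shz
pgq
ntahq
lckeb
gkx
myjf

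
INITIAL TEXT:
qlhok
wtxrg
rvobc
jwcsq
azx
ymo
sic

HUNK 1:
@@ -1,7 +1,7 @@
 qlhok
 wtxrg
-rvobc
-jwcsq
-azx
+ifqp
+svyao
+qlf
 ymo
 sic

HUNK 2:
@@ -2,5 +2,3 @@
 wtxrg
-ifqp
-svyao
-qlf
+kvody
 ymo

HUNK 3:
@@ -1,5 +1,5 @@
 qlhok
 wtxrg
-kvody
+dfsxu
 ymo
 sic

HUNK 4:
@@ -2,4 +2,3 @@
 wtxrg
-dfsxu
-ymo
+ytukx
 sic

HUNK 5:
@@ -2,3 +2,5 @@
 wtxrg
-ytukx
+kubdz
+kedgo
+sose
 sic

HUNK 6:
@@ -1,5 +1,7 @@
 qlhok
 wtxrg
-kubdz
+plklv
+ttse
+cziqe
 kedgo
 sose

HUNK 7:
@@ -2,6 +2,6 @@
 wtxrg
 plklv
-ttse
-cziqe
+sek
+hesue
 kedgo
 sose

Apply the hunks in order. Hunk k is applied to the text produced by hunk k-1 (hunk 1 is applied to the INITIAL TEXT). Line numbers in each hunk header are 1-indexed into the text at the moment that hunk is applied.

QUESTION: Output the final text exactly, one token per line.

Answer: qlhok
wtxrg
plklv
sek
hesue
kedgo
sose
sic

Derivation:
Hunk 1: at line 1 remove [rvobc,jwcsq,azx] add [ifqp,svyao,qlf] -> 7 lines: qlhok wtxrg ifqp svyao qlf ymo sic
Hunk 2: at line 2 remove [ifqp,svyao,qlf] add [kvody] -> 5 lines: qlhok wtxrg kvody ymo sic
Hunk 3: at line 1 remove [kvody] add [dfsxu] -> 5 lines: qlhok wtxrg dfsxu ymo sic
Hunk 4: at line 2 remove [dfsxu,ymo] add [ytukx] -> 4 lines: qlhok wtxrg ytukx sic
Hunk 5: at line 2 remove [ytukx] add [kubdz,kedgo,sose] -> 6 lines: qlhok wtxrg kubdz kedgo sose sic
Hunk 6: at line 1 remove [kubdz] add [plklv,ttse,cziqe] -> 8 lines: qlhok wtxrg plklv ttse cziqe kedgo sose sic
Hunk 7: at line 2 remove [ttse,cziqe] add [sek,hesue] -> 8 lines: qlhok wtxrg plklv sek hesue kedgo sose sic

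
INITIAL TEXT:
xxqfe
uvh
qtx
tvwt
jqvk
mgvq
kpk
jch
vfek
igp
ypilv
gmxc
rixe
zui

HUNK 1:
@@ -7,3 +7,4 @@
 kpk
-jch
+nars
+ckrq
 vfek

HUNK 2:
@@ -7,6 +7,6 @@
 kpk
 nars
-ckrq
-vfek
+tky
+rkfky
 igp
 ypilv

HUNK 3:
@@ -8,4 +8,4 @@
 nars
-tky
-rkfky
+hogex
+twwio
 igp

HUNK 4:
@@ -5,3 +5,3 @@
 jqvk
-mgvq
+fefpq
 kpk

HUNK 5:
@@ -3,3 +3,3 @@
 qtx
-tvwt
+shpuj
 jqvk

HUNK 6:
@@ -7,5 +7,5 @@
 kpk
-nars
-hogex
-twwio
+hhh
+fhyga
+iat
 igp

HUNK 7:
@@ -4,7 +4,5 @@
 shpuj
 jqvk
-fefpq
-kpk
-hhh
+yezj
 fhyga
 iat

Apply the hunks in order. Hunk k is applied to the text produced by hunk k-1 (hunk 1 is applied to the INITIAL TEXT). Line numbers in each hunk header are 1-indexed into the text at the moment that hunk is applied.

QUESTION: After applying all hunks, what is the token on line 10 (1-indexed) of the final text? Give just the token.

Answer: ypilv

Derivation:
Hunk 1: at line 7 remove [jch] add [nars,ckrq] -> 15 lines: xxqfe uvh qtx tvwt jqvk mgvq kpk nars ckrq vfek igp ypilv gmxc rixe zui
Hunk 2: at line 7 remove [ckrq,vfek] add [tky,rkfky] -> 15 lines: xxqfe uvh qtx tvwt jqvk mgvq kpk nars tky rkfky igp ypilv gmxc rixe zui
Hunk 3: at line 8 remove [tky,rkfky] add [hogex,twwio] -> 15 lines: xxqfe uvh qtx tvwt jqvk mgvq kpk nars hogex twwio igp ypilv gmxc rixe zui
Hunk 4: at line 5 remove [mgvq] add [fefpq] -> 15 lines: xxqfe uvh qtx tvwt jqvk fefpq kpk nars hogex twwio igp ypilv gmxc rixe zui
Hunk 5: at line 3 remove [tvwt] add [shpuj] -> 15 lines: xxqfe uvh qtx shpuj jqvk fefpq kpk nars hogex twwio igp ypilv gmxc rixe zui
Hunk 6: at line 7 remove [nars,hogex,twwio] add [hhh,fhyga,iat] -> 15 lines: xxqfe uvh qtx shpuj jqvk fefpq kpk hhh fhyga iat igp ypilv gmxc rixe zui
Hunk 7: at line 4 remove [fefpq,kpk,hhh] add [yezj] -> 13 lines: xxqfe uvh qtx shpuj jqvk yezj fhyga iat igp ypilv gmxc rixe zui
Final line 10: ypilv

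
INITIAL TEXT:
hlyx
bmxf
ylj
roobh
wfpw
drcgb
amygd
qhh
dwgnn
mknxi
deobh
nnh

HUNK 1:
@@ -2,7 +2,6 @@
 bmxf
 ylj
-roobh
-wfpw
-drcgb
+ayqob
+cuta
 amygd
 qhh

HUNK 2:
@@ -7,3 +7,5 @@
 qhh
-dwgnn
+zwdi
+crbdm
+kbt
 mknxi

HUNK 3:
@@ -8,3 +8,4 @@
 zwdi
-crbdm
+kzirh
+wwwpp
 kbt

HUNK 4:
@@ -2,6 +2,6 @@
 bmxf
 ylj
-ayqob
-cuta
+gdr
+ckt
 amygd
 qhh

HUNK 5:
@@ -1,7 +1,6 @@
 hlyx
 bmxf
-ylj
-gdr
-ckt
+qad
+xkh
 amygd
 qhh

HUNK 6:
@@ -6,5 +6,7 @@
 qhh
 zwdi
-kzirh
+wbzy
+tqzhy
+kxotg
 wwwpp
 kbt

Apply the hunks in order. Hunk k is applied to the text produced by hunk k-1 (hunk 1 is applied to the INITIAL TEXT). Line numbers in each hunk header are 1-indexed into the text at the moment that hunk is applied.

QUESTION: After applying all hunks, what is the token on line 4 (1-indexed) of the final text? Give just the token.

Answer: xkh

Derivation:
Hunk 1: at line 2 remove [roobh,wfpw,drcgb] add [ayqob,cuta] -> 11 lines: hlyx bmxf ylj ayqob cuta amygd qhh dwgnn mknxi deobh nnh
Hunk 2: at line 7 remove [dwgnn] add [zwdi,crbdm,kbt] -> 13 lines: hlyx bmxf ylj ayqob cuta amygd qhh zwdi crbdm kbt mknxi deobh nnh
Hunk 3: at line 8 remove [crbdm] add [kzirh,wwwpp] -> 14 lines: hlyx bmxf ylj ayqob cuta amygd qhh zwdi kzirh wwwpp kbt mknxi deobh nnh
Hunk 4: at line 2 remove [ayqob,cuta] add [gdr,ckt] -> 14 lines: hlyx bmxf ylj gdr ckt amygd qhh zwdi kzirh wwwpp kbt mknxi deobh nnh
Hunk 5: at line 1 remove [ylj,gdr,ckt] add [qad,xkh] -> 13 lines: hlyx bmxf qad xkh amygd qhh zwdi kzirh wwwpp kbt mknxi deobh nnh
Hunk 6: at line 6 remove [kzirh] add [wbzy,tqzhy,kxotg] -> 15 lines: hlyx bmxf qad xkh amygd qhh zwdi wbzy tqzhy kxotg wwwpp kbt mknxi deobh nnh
Final line 4: xkh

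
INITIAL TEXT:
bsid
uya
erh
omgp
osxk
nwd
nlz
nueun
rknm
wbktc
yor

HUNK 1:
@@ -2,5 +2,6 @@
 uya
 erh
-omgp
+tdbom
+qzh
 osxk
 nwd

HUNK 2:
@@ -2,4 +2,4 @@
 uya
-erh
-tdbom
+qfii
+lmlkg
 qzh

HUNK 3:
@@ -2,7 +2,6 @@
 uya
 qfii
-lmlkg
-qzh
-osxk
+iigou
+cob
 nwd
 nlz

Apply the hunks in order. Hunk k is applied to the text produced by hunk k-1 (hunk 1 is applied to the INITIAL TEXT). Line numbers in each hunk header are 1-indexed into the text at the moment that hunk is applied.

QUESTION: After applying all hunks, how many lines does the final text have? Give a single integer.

Answer: 11

Derivation:
Hunk 1: at line 2 remove [omgp] add [tdbom,qzh] -> 12 lines: bsid uya erh tdbom qzh osxk nwd nlz nueun rknm wbktc yor
Hunk 2: at line 2 remove [erh,tdbom] add [qfii,lmlkg] -> 12 lines: bsid uya qfii lmlkg qzh osxk nwd nlz nueun rknm wbktc yor
Hunk 3: at line 2 remove [lmlkg,qzh,osxk] add [iigou,cob] -> 11 lines: bsid uya qfii iigou cob nwd nlz nueun rknm wbktc yor
Final line count: 11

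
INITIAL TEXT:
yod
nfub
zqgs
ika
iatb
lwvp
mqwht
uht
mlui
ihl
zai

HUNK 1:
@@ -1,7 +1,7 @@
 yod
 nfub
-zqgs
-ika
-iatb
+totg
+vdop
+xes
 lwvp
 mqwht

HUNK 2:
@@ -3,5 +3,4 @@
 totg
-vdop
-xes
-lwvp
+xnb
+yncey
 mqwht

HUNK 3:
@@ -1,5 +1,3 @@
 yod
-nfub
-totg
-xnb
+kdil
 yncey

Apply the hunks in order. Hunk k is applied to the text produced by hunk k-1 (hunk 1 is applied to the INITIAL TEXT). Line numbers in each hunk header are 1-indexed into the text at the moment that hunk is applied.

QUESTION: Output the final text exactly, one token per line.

Hunk 1: at line 1 remove [zqgs,ika,iatb] add [totg,vdop,xes] -> 11 lines: yod nfub totg vdop xes lwvp mqwht uht mlui ihl zai
Hunk 2: at line 3 remove [vdop,xes,lwvp] add [xnb,yncey] -> 10 lines: yod nfub totg xnb yncey mqwht uht mlui ihl zai
Hunk 3: at line 1 remove [nfub,totg,xnb] add [kdil] -> 8 lines: yod kdil yncey mqwht uht mlui ihl zai

Answer: yod
kdil
yncey
mqwht
uht
mlui
ihl
zai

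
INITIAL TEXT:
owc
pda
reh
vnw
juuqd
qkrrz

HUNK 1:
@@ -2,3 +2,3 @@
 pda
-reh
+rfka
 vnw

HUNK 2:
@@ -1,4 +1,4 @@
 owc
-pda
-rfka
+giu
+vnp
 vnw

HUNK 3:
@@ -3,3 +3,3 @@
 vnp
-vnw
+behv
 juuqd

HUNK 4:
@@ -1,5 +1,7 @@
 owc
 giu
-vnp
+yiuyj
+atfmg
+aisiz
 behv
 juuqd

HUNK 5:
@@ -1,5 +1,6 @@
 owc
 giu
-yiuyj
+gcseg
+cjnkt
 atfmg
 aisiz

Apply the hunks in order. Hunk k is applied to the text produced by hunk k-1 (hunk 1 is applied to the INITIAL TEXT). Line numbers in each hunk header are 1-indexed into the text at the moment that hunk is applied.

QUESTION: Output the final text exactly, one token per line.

Answer: owc
giu
gcseg
cjnkt
atfmg
aisiz
behv
juuqd
qkrrz

Derivation:
Hunk 1: at line 2 remove [reh] add [rfka] -> 6 lines: owc pda rfka vnw juuqd qkrrz
Hunk 2: at line 1 remove [pda,rfka] add [giu,vnp] -> 6 lines: owc giu vnp vnw juuqd qkrrz
Hunk 3: at line 3 remove [vnw] add [behv] -> 6 lines: owc giu vnp behv juuqd qkrrz
Hunk 4: at line 1 remove [vnp] add [yiuyj,atfmg,aisiz] -> 8 lines: owc giu yiuyj atfmg aisiz behv juuqd qkrrz
Hunk 5: at line 1 remove [yiuyj] add [gcseg,cjnkt] -> 9 lines: owc giu gcseg cjnkt atfmg aisiz behv juuqd qkrrz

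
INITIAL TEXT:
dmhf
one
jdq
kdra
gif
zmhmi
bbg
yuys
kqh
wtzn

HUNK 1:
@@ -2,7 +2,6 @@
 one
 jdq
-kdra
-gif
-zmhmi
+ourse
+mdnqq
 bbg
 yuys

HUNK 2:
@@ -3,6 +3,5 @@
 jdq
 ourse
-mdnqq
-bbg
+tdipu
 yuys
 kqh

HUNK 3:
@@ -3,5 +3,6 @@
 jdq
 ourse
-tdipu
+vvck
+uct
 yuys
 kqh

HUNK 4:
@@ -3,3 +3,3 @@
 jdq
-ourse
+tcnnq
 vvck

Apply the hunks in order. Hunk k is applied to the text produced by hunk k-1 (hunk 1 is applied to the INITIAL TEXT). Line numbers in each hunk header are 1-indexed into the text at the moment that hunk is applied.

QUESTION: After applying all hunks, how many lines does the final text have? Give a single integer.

Hunk 1: at line 2 remove [kdra,gif,zmhmi] add [ourse,mdnqq] -> 9 lines: dmhf one jdq ourse mdnqq bbg yuys kqh wtzn
Hunk 2: at line 3 remove [mdnqq,bbg] add [tdipu] -> 8 lines: dmhf one jdq ourse tdipu yuys kqh wtzn
Hunk 3: at line 3 remove [tdipu] add [vvck,uct] -> 9 lines: dmhf one jdq ourse vvck uct yuys kqh wtzn
Hunk 4: at line 3 remove [ourse] add [tcnnq] -> 9 lines: dmhf one jdq tcnnq vvck uct yuys kqh wtzn
Final line count: 9

Answer: 9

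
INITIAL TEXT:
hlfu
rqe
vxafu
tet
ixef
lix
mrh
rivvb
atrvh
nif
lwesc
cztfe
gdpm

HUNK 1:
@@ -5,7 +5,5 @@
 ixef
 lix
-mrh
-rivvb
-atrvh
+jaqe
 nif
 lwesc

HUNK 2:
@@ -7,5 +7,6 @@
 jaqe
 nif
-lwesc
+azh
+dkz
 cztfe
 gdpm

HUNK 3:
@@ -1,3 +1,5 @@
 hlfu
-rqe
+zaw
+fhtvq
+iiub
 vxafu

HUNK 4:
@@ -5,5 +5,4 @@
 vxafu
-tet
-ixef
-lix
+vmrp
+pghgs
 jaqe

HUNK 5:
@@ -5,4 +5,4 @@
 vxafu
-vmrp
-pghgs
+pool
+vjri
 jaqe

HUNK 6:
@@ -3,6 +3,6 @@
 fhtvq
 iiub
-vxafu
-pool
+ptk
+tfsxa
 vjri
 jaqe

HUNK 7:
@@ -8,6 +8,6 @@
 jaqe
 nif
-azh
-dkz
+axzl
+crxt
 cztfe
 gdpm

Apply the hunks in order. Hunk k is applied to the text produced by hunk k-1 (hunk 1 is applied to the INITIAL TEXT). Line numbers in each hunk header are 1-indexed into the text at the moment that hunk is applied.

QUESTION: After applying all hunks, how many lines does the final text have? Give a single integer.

Hunk 1: at line 5 remove [mrh,rivvb,atrvh] add [jaqe] -> 11 lines: hlfu rqe vxafu tet ixef lix jaqe nif lwesc cztfe gdpm
Hunk 2: at line 7 remove [lwesc] add [azh,dkz] -> 12 lines: hlfu rqe vxafu tet ixef lix jaqe nif azh dkz cztfe gdpm
Hunk 3: at line 1 remove [rqe] add [zaw,fhtvq,iiub] -> 14 lines: hlfu zaw fhtvq iiub vxafu tet ixef lix jaqe nif azh dkz cztfe gdpm
Hunk 4: at line 5 remove [tet,ixef,lix] add [vmrp,pghgs] -> 13 lines: hlfu zaw fhtvq iiub vxafu vmrp pghgs jaqe nif azh dkz cztfe gdpm
Hunk 5: at line 5 remove [vmrp,pghgs] add [pool,vjri] -> 13 lines: hlfu zaw fhtvq iiub vxafu pool vjri jaqe nif azh dkz cztfe gdpm
Hunk 6: at line 3 remove [vxafu,pool] add [ptk,tfsxa] -> 13 lines: hlfu zaw fhtvq iiub ptk tfsxa vjri jaqe nif azh dkz cztfe gdpm
Hunk 7: at line 8 remove [azh,dkz] add [axzl,crxt] -> 13 lines: hlfu zaw fhtvq iiub ptk tfsxa vjri jaqe nif axzl crxt cztfe gdpm
Final line count: 13

Answer: 13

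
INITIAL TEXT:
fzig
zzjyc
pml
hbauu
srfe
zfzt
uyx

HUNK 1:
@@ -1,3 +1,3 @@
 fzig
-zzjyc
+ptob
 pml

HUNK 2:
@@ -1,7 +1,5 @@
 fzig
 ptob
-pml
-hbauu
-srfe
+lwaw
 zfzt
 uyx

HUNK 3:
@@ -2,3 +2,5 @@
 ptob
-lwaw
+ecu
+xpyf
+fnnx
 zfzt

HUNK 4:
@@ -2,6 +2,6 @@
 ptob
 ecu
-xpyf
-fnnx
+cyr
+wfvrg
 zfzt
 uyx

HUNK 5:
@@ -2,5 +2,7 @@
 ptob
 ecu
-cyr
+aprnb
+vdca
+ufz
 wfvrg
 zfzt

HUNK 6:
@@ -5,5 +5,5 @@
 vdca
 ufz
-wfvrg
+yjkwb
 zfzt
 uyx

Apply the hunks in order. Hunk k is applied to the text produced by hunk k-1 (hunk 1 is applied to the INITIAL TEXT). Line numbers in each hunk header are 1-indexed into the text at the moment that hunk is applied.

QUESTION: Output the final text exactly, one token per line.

Hunk 1: at line 1 remove [zzjyc] add [ptob] -> 7 lines: fzig ptob pml hbauu srfe zfzt uyx
Hunk 2: at line 1 remove [pml,hbauu,srfe] add [lwaw] -> 5 lines: fzig ptob lwaw zfzt uyx
Hunk 3: at line 2 remove [lwaw] add [ecu,xpyf,fnnx] -> 7 lines: fzig ptob ecu xpyf fnnx zfzt uyx
Hunk 4: at line 2 remove [xpyf,fnnx] add [cyr,wfvrg] -> 7 lines: fzig ptob ecu cyr wfvrg zfzt uyx
Hunk 5: at line 2 remove [cyr] add [aprnb,vdca,ufz] -> 9 lines: fzig ptob ecu aprnb vdca ufz wfvrg zfzt uyx
Hunk 6: at line 5 remove [wfvrg] add [yjkwb] -> 9 lines: fzig ptob ecu aprnb vdca ufz yjkwb zfzt uyx

Answer: fzig
ptob
ecu
aprnb
vdca
ufz
yjkwb
zfzt
uyx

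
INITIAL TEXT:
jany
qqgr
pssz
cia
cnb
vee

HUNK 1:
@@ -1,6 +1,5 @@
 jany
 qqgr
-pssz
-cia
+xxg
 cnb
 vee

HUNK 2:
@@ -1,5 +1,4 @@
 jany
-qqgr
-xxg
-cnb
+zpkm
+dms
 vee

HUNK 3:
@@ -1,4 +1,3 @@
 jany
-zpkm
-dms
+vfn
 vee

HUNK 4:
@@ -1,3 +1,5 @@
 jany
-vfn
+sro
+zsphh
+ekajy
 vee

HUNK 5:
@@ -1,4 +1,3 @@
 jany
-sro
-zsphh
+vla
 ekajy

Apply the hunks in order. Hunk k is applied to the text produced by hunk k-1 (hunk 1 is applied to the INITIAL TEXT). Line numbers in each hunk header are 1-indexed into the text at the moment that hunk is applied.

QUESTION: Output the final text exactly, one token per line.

Answer: jany
vla
ekajy
vee

Derivation:
Hunk 1: at line 1 remove [pssz,cia] add [xxg] -> 5 lines: jany qqgr xxg cnb vee
Hunk 2: at line 1 remove [qqgr,xxg,cnb] add [zpkm,dms] -> 4 lines: jany zpkm dms vee
Hunk 3: at line 1 remove [zpkm,dms] add [vfn] -> 3 lines: jany vfn vee
Hunk 4: at line 1 remove [vfn] add [sro,zsphh,ekajy] -> 5 lines: jany sro zsphh ekajy vee
Hunk 5: at line 1 remove [sro,zsphh] add [vla] -> 4 lines: jany vla ekajy vee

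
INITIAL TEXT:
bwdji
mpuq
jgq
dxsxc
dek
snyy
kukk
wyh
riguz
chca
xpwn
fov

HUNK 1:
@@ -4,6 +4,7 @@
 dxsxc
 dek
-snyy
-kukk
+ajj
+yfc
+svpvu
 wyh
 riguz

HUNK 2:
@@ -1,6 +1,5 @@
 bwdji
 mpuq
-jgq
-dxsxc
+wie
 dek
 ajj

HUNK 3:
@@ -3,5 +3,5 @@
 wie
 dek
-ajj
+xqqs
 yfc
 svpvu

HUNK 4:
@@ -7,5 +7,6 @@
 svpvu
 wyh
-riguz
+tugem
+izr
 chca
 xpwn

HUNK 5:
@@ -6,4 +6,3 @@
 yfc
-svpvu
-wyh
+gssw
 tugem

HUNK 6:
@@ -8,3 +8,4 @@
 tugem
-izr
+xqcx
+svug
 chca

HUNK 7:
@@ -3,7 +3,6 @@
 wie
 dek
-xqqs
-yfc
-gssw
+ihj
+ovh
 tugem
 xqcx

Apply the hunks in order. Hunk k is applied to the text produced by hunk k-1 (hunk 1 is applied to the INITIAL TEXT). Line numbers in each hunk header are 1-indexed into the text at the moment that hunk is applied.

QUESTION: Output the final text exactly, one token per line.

Hunk 1: at line 4 remove [snyy,kukk] add [ajj,yfc,svpvu] -> 13 lines: bwdji mpuq jgq dxsxc dek ajj yfc svpvu wyh riguz chca xpwn fov
Hunk 2: at line 1 remove [jgq,dxsxc] add [wie] -> 12 lines: bwdji mpuq wie dek ajj yfc svpvu wyh riguz chca xpwn fov
Hunk 3: at line 3 remove [ajj] add [xqqs] -> 12 lines: bwdji mpuq wie dek xqqs yfc svpvu wyh riguz chca xpwn fov
Hunk 4: at line 7 remove [riguz] add [tugem,izr] -> 13 lines: bwdji mpuq wie dek xqqs yfc svpvu wyh tugem izr chca xpwn fov
Hunk 5: at line 6 remove [svpvu,wyh] add [gssw] -> 12 lines: bwdji mpuq wie dek xqqs yfc gssw tugem izr chca xpwn fov
Hunk 6: at line 8 remove [izr] add [xqcx,svug] -> 13 lines: bwdji mpuq wie dek xqqs yfc gssw tugem xqcx svug chca xpwn fov
Hunk 7: at line 3 remove [xqqs,yfc,gssw] add [ihj,ovh] -> 12 lines: bwdji mpuq wie dek ihj ovh tugem xqcx svug chca xpwn fov

Answer: bwdji
mpuq
wie
dek
ihj
ovh
tugem
xqcx
svug
chca
xpwn
fov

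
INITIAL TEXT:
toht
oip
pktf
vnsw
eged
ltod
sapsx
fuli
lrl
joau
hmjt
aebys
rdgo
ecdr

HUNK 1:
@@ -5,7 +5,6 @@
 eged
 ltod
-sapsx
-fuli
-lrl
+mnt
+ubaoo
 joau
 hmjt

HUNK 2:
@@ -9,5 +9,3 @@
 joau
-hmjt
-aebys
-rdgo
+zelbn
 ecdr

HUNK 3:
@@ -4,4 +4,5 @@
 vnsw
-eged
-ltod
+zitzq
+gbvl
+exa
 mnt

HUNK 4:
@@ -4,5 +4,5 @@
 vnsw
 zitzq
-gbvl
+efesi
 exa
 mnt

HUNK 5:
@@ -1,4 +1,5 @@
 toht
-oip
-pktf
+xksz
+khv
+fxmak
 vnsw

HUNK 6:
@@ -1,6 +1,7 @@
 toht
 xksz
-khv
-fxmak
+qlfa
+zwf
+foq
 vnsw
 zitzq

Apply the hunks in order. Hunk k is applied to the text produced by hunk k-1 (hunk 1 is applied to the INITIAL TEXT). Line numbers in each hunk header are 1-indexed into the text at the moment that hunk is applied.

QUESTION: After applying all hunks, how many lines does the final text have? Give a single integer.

Hunk 1: at line 5 remove [sapsx,fuli,lrl] add [mnt,ubaoo] -> 13 lines: toht oip pktf vnsw eged ltod mnt ubaoo joau hmjt aebys rdgo ecdr
Hunk 2: at line 9 remove [hmjt,aebys,rdgo] add [zelbn] -> 11 lines: toht oip pktf vnsw eged ltod mnt ubaoo joau zelbn ecdr
Hunk 3: at line 4 remove [eged,ltod] add [zitzq,gbvl,exa] -> 12 lines: toht oip pktf vnsw zitzq gbvl exa mnt ubaoo joau zelbn ecdr
Hunk 4: at line 4 remove [gbvl] add [efesi] -> 12 lines: toht oip pktf vnsw zitzq efesi exa mnt ubaoo joau zelbn ecdr
Hunk 5: at line 1 remove [oip,pktf] add [xksz,khv,fxmak] -> 13 lines: toht xksz khv fxmak vnsw zitzq efesi exa mnt ubaoo joau zelbn ecdr
Hunk 6: at line 1 remove [khv,fxmak] add [qlfa,zwf,foq] -> 14 lines: toht xksz qlfa zwf foq vnsw zitzq efesi exa mnt ubaoo joau zelbn ecdr
Final line count: 14

Answer: 14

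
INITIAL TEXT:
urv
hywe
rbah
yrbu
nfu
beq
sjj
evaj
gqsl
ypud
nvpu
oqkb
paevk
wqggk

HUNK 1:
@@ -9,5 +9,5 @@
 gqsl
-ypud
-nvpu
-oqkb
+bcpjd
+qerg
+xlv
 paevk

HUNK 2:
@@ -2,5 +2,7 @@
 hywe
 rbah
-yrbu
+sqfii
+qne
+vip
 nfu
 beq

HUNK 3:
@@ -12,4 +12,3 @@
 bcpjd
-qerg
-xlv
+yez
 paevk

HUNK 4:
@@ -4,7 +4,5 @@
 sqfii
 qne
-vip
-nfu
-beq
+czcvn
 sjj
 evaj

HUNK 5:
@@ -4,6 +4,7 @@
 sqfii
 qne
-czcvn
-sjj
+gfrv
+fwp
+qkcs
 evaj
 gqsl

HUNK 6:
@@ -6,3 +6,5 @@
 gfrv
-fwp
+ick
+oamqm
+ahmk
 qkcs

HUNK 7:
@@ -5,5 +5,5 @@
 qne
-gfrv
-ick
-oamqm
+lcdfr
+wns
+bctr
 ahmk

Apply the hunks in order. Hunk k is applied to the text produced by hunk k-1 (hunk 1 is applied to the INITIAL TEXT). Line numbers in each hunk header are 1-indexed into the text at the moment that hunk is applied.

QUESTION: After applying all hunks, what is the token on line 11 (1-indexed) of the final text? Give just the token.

Hunk 1: at line 9 remove [ypud,nvpu,oqkb] add [bcpjd,qerg,xlv] -> 14 lines: urv hywe rbah yrbu nfu beq sjj evaj gqsl bcpjd qerg xlv paevk wqggk
Hunk 2: at line 2 remove [yrbu] add [sqfii,qne,vip] -> 16 lines: urv hywe rbah sqfii qne vip nfu beq sjj evaj gqsl bcpjd qerg xlv paevk wqggk
Hunk 3: at line 12 remove [qerg,xlv] add [yez] -> 15 lines: urv hywe rbah sqfii qne vip nfu beq sjj evaj gqsl bcpjd yez paevk wqggk
Hunk 4: at line 4 remove [vip,nfu,beq] add [czcvn] -> 13 lines: urv hywe rbah sqfii qne czcvn sjj evaj gqsl bcpjd yez paevk wqggk
Hunk 5: at line 4 remove [czcvn,sjj] add [gfrv,fwp,qkcs] -> 14 lines: urv hywe rbah sqfii qne gfrv fwp qkcs evaj gqsl bcpjd yez paevk wqggk
Hunk 6: at line 6 remove [fwp] add [ick,oamqm,ahmk] -> 16 lines: urv hywe rbah sqfii qne gfrv ick oamqm ahmk qkcs evaj gqsl bcpjd yez paevk wqggk
Hunk 7: at line 5 remove [gfrv,ick,oamqm] add [lcdfr,wns,bctr] -> 16 lines: urv hywe rbah sqfii qne lcdfr wns bctr ahmk qkcs evaj gqsl bcpjd yez paevk wqggk
Final line 11: evaj

Answer: evaj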